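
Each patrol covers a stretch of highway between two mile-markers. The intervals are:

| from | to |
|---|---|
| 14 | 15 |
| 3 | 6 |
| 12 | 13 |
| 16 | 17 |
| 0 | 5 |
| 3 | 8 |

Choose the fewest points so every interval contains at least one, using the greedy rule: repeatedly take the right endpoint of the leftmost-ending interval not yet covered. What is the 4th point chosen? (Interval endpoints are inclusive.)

Sort by right endpoint; whenever an interval is uncovered, place a point at its right end.
By right end: [0,5]  [3,6]  [3,8]  [12,13]  [14,15]  [16,17]
[0,5] uncovered → point at 5; [12,13] uncovered → point at 13; [14,15] uncovered → point at 15; [16,17] uncovered → point at 17.
Points: 5, 13, 15, 17 (4 total).

17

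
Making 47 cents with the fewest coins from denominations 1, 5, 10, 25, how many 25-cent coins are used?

1

Use the largest denomination that fits, subtract, and repeat.
47 = 1×25 + 2×10 + 2×1
Count of 25: 1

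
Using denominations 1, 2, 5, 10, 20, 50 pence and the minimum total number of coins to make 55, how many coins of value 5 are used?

55 = 1×50 + 1×5
Count of 5: 1

1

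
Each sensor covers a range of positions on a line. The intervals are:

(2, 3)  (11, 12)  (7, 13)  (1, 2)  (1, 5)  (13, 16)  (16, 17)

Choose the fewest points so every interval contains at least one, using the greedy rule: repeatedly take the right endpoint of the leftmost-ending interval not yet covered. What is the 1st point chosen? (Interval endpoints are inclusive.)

By right end: [1,2]  [2,3]  [1,5]  [11,12]  [7,13]  [13,16]  [16,17]
[1,2] uncovered → point at 2; [11,12] uncovered → point at 12; [13,16] uncovered → point at 16.
Points: 2, 12, 16 (3 total).

2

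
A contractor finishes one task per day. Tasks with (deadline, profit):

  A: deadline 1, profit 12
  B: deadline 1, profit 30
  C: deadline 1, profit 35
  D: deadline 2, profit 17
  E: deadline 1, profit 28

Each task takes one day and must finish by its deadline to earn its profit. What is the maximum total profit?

52

Sort by profit descending; place each in the latest free slot ≤ its deadline.
By profit: C(d1,35), B(d1,30), E(d1,28), D(d2,17), A(d1,12)
C→slot 1; B skipped; E skipped; D→slot 2; A skipped.
Profit = 35 + 17 = 52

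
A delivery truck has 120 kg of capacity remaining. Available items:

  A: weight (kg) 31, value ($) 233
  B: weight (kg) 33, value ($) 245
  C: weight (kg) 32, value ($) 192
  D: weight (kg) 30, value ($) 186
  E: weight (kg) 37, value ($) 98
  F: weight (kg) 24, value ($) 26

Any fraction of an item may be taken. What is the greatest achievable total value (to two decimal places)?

820.00

Order: A (233/31=7.52) > B (245/33=7.42) > D (186/30=6.20) > C (192/32=6.00) > E (98/37=2.65) > F (26/24=1.08)
Fill: take A (31 @ 233) → take B (33 @ 245) → take D (30 @ 186) → take 26/32 of C → 156.00; 120/120 used.
Total value = 820.00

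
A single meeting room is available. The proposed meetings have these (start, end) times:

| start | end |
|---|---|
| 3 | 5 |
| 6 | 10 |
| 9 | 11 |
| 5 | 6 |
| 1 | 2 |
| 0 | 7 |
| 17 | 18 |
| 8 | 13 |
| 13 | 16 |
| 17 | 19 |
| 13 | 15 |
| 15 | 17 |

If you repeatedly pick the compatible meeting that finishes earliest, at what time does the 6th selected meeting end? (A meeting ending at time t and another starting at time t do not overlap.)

Order by finish time; keep every interval that doesn't clash with the previous kept one.
By end time: (1,2), (3,5), (5,6), (0,7), (6,10), (9,11), (8,13), (13,15), (13,16), (15,17), (17,18), (17,19).
Pick (1,2); next start ≥ 2 → (3,5); next start ≥ 5 → (5,6); next start ≥ 6 → (6,10); next start ≥ 10 → (13,15); next start ≥ 15 → (15,17); next start ≥ 17 → (17,18).
Selected: (1,2) (3,5) (5,6) (6,10) (13,15) (15,17) (17,18)

17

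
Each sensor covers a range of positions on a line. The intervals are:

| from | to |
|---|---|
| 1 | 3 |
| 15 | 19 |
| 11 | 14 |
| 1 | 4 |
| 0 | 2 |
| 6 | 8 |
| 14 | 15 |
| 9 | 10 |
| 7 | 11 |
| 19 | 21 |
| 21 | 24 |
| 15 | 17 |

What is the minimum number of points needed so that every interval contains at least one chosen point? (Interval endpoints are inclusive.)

Sort by right endpoint; whenever an interval is uncovered, place a point at its right end.
By right end: [0,2]  [1,3]  [1,4]  [6,8]  [9,10]  [7,11]  [11,14]  [14,15]  [15,17]  [15,19]  [19,21]  [21,24]
[0,2] uncovered → point at 2; [6,8] uncovered → point at 8; [9,10] uncovered → point at 10; [11,14] uncovered → point at 14; [15,17] uncovered → point at 17; [19,21] uncovered → point at 21.
Points: 2, 8, 10, 14, 17, 21 (6 total).

6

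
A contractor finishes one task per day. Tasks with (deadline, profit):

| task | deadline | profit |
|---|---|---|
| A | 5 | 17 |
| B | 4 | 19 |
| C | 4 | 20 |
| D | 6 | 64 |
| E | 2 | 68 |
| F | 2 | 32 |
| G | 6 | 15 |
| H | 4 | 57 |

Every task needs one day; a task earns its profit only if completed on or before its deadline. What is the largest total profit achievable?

Sort by profit descending; place each in the latest free slot ≤ its deadline.
Profit order: E=68 D=64 H=57 F=32 C=20 B=19 A=17 G=15
Assign: E→slot 2, D→slot 6, H→slot 4, F→slot 1, C→slot 3, B skipped, A→slot 5, G skipped.
Slots: [1:F] [2:E] [3:C] [4:H] [5:A] [6:D]
Profit = 32 + 68 + 20 + 57 + 17 + 64 = 258

258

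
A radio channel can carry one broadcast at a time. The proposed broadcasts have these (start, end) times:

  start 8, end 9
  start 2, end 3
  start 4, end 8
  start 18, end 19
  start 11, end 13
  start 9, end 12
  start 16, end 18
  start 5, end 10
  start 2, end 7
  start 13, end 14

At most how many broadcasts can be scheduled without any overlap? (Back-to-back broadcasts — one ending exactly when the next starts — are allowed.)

Sort by end time and greedily take each interval whose start is ≥ the last chosen end.
By end time: (2,3), (2,7), (4,8), (8,9), (5,10), (9,12), (11,13), (13,14), (16,18), (18,19).
Pick (2,3); next start ≥ 3 → (4,8); next start ≥ 8 → (8,9); next start ≥ 9 → (9,12); next start ≥ 12 → (13,14); next start ≥ 14 → (16,18); next start ≥ 18 → (18,19).
Selected 7 broadcasts.

7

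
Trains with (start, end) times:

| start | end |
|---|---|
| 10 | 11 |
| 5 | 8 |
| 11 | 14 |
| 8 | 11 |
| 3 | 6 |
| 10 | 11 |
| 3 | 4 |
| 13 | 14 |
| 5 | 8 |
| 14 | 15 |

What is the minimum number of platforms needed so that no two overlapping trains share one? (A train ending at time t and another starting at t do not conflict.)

3

starts: [3, 3, 5, 5, 8, 10, 10, 11, 13, 14]
ends:   [4, 6, 8, 8, 11, 11, 11, 14, 14, 15]
s3→1 s3→2 e4→1 s5→2 s5→3  — peak 3.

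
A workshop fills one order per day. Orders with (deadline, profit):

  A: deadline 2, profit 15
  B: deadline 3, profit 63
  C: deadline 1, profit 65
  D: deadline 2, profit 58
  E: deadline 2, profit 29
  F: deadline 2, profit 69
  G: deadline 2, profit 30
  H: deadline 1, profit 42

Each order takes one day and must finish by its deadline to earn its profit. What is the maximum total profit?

197

By profit: F(d2,69), C(d1,65), B(d3,63), D(d2,58), H(d1,42), G(d2,30), E(d2,29), A(d2,15)
F→slot 2; C→slot 1; B→slot 3; D skipped; H skipped; G skipped; E skipped; A skipped.
Profit = 65 + 69 + 63 = 197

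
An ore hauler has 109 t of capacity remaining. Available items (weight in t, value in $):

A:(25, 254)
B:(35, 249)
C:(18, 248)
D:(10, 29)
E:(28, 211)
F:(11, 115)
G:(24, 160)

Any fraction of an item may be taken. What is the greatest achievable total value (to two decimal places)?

1020.09

Ratios (sorted): C 13.78, F 10.45, A 10.16, E 7.54, B 7.11, G 6.67, D 2.90
take C (18 @ 248); take F (11 @ 115); take A (25 @ 254); take E (28 @ 211); take 27/35 of B → 192.09. Capacity used 109/109.
Total value = 1020.09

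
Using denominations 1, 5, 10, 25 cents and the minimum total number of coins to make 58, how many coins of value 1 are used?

Greedy: take as many of the largest coin as possible, then repeat with the remainder.
58 = 2×25 + 1×5 + 3×1
Count of 1: 3

3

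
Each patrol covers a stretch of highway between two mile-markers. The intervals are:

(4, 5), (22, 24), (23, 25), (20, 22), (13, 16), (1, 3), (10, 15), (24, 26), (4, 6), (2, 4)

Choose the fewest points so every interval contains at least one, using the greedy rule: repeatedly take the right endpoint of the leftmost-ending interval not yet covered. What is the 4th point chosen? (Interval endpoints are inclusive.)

Process intervals by earliest right end; each time one isn't hit yet, stab at its right endpoint.
By right end: [1,3]  [2,4]  [4,5]  [4,6]  [10,15]  [13,16]  [20,22]  [22,24]  [23,25]  [24,26]
[1,3] uncovered → point at 3; [4,5] uncovered → point at 5; [10,15] uncovered → point at 15; [20,22] uncovered → point at 22; [23,25] uncovered → point at 25.
Points: 3, 5, 15, 22, 25 (5 total).

22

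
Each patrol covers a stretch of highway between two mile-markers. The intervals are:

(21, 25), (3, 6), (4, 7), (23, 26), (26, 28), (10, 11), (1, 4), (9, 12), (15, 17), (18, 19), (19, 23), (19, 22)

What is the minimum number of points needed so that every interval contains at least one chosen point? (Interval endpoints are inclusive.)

6

Process intervals by earliest right end; each time one isn't hit yet, stab at its right endpoint.
By right end: [1,4]  [3,6]  [4,7]  [10,11]  [9,12]  [15,17]  [18,19]  [19,22]  [19,23]  [21,25]  [23,26]  [26,28]
[1,4] uncovered → point at 4; [10,11] uncovered → point at 11; [15,17] uncovered → point at 17; [18,19] uncovered → point at 19; [21,25] uncovered → point at 25; [26,28] uncovered → point at 28.
Points: 4, 11, 17, 19, 25, 28 (6 total).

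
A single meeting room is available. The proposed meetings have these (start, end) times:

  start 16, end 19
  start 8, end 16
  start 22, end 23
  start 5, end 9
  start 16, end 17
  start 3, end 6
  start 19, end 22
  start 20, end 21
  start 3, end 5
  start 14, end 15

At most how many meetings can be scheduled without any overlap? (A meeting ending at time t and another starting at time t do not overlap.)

6

Greedy by earliest finish: after sorting by end time, pick each interval compatible with the last pick.
By end time: (3,5), (3,6), (5,9), (14,15), (8,16), (16,17), (16,19), (20,21), (19,22), (22,23).
Pick (3,5); next start ≥ 5 → (5,9); next start ≥ 9 → (14,15); next start ≥ 15 → (16,17); next start ≥ 17 → (20,21); next start ≥ 21 → (22,23).
Selected 6 meetings.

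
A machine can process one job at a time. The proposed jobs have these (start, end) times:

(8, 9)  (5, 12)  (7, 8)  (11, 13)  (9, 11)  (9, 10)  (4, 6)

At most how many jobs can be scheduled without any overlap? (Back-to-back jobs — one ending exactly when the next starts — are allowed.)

5

Sorted by end: (4,6)  (7,8)  (8,9)  (9,10)  (9,11)  (5,12)  (11,13)
take (4,6); take (7,8); take (8,9); take (9,10); skip (9,11); take (11,13).
Selected 5 jobs.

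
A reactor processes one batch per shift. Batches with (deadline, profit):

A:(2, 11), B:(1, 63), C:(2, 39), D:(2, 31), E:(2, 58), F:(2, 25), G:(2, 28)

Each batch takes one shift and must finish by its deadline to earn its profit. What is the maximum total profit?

Profit order: B=63 E=58 C=39 D=31 G=28 F=25 A=11
Assign: B→slot 1, E→slot 2, C skipped, D skipped, G skipped, F skipped, A skipped.
Slots: [1:B] [2:E]
Profit = 63 + 58 = 121

121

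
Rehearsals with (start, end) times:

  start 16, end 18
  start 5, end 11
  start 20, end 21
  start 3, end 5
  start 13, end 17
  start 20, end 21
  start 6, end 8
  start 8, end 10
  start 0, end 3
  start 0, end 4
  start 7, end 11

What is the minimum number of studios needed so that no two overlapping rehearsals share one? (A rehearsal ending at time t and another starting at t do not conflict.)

3

Count concurrent intervals with a sweep; the peak is the room count.
Events (time:±→running): 0:+→1 0:+→2 3:-→1 3:+→2 4:-→1 5:-→0 5:+→1 6:+→2 7:+→3 … peak 3.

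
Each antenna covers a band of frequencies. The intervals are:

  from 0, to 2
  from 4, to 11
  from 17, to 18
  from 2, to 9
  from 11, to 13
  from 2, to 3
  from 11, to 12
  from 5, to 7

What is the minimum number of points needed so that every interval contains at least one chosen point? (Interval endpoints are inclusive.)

4

Sorted: [0,2] [2,3] [5,7] [2,9] [4,11] [11,12] [11,13] [17,18]
{[0,2],[2,3]} hit by 2; {[5,7],[2,9],[4,11]} hit by 7; {[11,12],[11,13]} hit by 12; {[17,18]} hit by 18.
Points: 2, 7, 12, 18 (4 total).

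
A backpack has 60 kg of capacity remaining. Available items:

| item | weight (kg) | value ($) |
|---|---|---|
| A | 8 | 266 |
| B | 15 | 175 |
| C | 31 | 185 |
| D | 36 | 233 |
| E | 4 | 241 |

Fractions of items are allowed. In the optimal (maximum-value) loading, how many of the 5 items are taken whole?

3

Order: E (241/4=60.25) > A (266/8=33.25) > B (175/15=11.67) > D (233/36=6.47) > C (185/31=5.97)
Fill: take E (4 @ 241) → take A (8 @ 266) → take B (15 @ 175) → take 33/36 of D → 213.58; 60/60 used.
3 item(s) taken whole; one partial (take 33/36 of D).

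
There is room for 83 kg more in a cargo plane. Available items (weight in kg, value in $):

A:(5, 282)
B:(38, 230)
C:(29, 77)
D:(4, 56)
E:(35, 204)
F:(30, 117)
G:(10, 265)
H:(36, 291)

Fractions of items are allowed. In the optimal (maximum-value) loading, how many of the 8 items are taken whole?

4

Sort by value per unit weight and fill in that order.
Order: A (282/5=56.40) > G (265/10=26.50) > D (56/4=14.00) > H (291/36=8.08) > B (230/38=6.05) > E (204/35=5.83) > F (117/30=3.90) > C (77/29=2.66)
Fill: take A (5 @ 282) → take G (10 @ 265) → take D (4 @ 56) → take H (36 @ 291) → take 28/38 of B → 169.47; 83/83 used.
4 item(s) taken whole; one partial (take 28/38 of B).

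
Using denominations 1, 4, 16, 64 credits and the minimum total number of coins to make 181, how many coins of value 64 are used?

2

Use the largest denomination that fits, subtract, and repeat.
181 − 2×64→53 − 3×16→5 − 1×4→1 − 1×1→0
Count of 64: 2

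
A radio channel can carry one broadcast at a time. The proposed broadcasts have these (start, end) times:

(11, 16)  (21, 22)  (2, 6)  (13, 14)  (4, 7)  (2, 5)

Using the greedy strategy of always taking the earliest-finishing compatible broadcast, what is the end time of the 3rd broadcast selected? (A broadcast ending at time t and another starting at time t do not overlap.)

22

Order by finish time; keep every interval that doesn't clash with the previous kept one.
By end time: (2,5), (2,6), (4,7), (13,14), (11,16), (21,22).
Pick (2,5); next start ≥ 5 → (13,14); next start ≥ 14 → (21,22).
Selected: (2,5) (13,14) (21,22)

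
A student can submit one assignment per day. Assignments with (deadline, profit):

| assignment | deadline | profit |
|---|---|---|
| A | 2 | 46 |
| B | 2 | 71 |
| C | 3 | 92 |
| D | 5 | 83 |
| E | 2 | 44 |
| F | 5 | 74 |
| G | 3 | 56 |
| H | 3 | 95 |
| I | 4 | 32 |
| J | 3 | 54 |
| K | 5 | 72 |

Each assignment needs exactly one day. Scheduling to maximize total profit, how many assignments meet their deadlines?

Take jobs in profit order; each goes to the latest open slot no later than its deadline.
By profit: H(d3,95), C(d3,92), D(d5,83), F(d5,74), K(d5,72), B(d2,71), G(d3,56), J(d3,54), A(d2,46), E(d2,44), I(d4,32)
H→slot 3; C→slot 2; D→slot 5; F→slot 4; K→slot 1; B skipped; G skipped; J skipped; A skipped; E skipped; I skipped.
5 of 11 scheduled.

5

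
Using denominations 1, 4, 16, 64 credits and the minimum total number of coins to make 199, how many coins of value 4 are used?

Greedy: take as many of the largest coin as possible, then repeat with the remainder.
199 − 3×64→7 − 1×4→3 − 3×1→0
Count of 4: 1

1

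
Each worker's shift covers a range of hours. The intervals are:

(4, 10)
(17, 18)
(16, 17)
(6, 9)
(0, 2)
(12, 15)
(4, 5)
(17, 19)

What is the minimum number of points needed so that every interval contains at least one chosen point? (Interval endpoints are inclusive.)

Sort by right endpoint; whenever an interval is uncovered, place a point at its right end.
Sorted: [0,2] [4,5] [6,9] [4,10] [12,15] [16,17] [17,18] [17,19]
{[0,2]} hit by 2; {[4,5]} hit by 5; {[6,9],[4,10]} hit by 9; {[12,15]} hit by 15; {[16,17],[17,18],[17,19]} hit by 17.
Points: 2, 5, 9, 15, 17 (5 total).

5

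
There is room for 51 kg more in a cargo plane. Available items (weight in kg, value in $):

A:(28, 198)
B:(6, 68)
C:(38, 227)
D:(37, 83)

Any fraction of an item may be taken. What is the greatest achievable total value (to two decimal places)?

367.55

Sort by value per unit weight and fill in that order.
Order: B (68/6=11.33) > A (198/28=7.07) > C (227/38=5.97) > D (83/37=2.24)
Fill: take B (6 @ 68) → take A (28 @ 198) → take 17/38 of C → 101.55; 51/51 used.
Total value = 367.55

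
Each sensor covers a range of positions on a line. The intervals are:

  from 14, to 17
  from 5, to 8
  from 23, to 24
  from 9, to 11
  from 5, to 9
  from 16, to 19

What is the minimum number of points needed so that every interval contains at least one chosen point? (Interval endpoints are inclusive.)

Sort by right endpoint; whenever an interval is uncovered, place a point at its right end.
By right end: [5,8]  [5,9]  [9,11]  [14,17]  [16,19]  [23,24]
[5,8] uncovered → point at 8; [9,11] uncovered → point at 11; [14,17] uncovered → point at 17; [23,24] uncovered → point at 24.
Points: 8, 11, 17, 24 (4 total).

4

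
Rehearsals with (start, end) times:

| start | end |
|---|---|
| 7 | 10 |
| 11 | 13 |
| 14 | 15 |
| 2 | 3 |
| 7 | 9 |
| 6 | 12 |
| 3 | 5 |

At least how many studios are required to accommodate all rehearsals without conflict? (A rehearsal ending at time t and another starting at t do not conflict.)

3

Count concurrent intervals with a sweep; the peak is the room count.
starts: [2, 3, 6, 7, 7, 11, 14]
ends:   [3, 5, 9, 10, 12, 13, 15]
s2→1 e3→0 s3→1 e5→0 s6→1 s7→2 s7→3  — peak 3.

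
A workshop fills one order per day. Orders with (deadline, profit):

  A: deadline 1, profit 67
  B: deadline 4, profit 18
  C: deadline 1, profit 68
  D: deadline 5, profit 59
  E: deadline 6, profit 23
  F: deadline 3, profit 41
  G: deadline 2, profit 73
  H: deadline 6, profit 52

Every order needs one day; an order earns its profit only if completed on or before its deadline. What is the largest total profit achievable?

Profit order: G=73 C=68 A=67 D=59 H=52 F=41 E=23 B=18
Assign: G→slot 2, C→slot 1, A skipped, D→slot 5, H→slot 6, F→slot 3, E→slot 4, B skipped.
Slots: [1:C] [2:G] [3:F] [4:E] [5:D] [6:H]
Profit = 68 + 73 + 41 + 23 + 59 + 52 = 316

316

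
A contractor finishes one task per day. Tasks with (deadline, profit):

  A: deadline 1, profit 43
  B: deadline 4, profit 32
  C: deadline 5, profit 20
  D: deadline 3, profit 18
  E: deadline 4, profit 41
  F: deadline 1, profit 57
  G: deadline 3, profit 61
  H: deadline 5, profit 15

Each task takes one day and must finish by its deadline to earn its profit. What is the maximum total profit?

211

Take jobs in profit order; each goes to the latest open slot no later than its deadline.
Profit order: G=61 F=57 A=43 E=41 B=32 C=20 D=18 H=15
Assign: G→slot 3, F→slot 1, A skipped, E→slot 4, B→slot 2, C→slot 5, D skipped, H skipped.
Slots: [1:F] [2:B] [3:G] [4:E] [5:C]
Profit = 57 + 32 + 61 + 41 + 20 = 211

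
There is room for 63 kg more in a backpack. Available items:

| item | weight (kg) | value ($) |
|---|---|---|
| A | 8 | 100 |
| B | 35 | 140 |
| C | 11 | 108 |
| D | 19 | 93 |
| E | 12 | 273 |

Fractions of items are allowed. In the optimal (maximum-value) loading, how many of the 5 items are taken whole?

4

Greedy by value/weight ratio, highest first.
Ratios (sorted): E 22.75, A 12.50, C 9.82, D 4.89, B 4.00
take E (12 @ 273); take A (8 @ 100); take C (11 @ 108); take D (19 @ 93); take 13/35 of B → 52.00. Capacity used 63/63.
4 item(s) taken whole; one partial (take 13/35 of B).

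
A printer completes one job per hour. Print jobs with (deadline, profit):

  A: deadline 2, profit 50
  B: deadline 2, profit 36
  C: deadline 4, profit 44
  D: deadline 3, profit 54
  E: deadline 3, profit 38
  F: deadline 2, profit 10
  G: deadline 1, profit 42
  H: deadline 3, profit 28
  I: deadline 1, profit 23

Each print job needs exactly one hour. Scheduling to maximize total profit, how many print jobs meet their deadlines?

4

By profit: D(d3,54), A(d2,50), C(d4,44), G(d1,42), E(d3,38), B(d2,36), H(d3,28), I(d1,23), F(d2,10)
D→slot 3; A→slot 2; C→slot 4; G→slot 1; E skipped; B skipped; H skipped; I skipped; F skipped.
4 of 9 scheduled.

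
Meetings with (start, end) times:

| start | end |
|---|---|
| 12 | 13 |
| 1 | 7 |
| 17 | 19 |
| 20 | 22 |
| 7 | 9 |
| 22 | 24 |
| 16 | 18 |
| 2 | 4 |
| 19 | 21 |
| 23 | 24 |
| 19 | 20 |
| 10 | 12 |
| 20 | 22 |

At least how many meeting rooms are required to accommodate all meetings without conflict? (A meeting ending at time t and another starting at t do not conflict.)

3

starts: [1, 2, 7, 10, 12, 16, 17, 19, 19, 20, 20, 22, 23]
ends:   [4, 7, 9, 12, 13, 18, 19, 20, 21, 22, 22, 24, 24]
s1→1 s2→2 e4→1 e7→0 s7→1 e9→0 s10→1 e12→0 s12→1 e13→0 s16→1 s17→2 e18→1 e19→0 s19→1 s19→2 e20→1 s20→2 s20→3  — peak 3.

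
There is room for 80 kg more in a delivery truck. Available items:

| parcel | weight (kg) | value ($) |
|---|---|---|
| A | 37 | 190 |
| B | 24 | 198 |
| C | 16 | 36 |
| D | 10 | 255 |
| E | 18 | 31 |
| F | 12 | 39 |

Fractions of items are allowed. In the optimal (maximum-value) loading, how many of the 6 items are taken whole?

3

Greedy by value/weight ratio, highest first.
Ratios (sorted): D 25.50, B 8.25, A 5.14, F 3.25, C 2.25, E 1.72
take D (10 @ 255); take B (24 @ 198); take A (37 @ 190); take 9/12 of F → 29.25. Capacity used 80/80.
3 item(s) taken whole; one partial (take 9/12 of F).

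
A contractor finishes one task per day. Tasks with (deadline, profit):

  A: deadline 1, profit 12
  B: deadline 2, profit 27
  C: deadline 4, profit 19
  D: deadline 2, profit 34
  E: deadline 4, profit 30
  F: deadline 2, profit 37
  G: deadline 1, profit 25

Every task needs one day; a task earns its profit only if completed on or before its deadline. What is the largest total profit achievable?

120

Sort by profit descending; place each in the latest free slot ≤ its deadline.
By profit: F(d2,37), D(d2,34), E(d4,30), B(d2,27), G(d1,25), C(d4,19), A(d1,12)
F→slot 2; D→slot 1; E→slot 4; B skipped; G skipped; C→slot 3; A skipped.
Profit = 34 + 37 + 19 + 30 = 120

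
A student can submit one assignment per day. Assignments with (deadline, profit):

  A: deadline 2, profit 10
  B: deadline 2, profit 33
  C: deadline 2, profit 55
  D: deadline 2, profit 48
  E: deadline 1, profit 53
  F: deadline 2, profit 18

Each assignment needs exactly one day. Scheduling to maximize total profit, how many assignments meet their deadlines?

Take jobs in profit order; each goes to the latest open slot no later than its deadline.
By profit: C(d2,55), E(d1,53), D(d2,48), B(d2,33), F(d2,18), A(d2,10)
C→slot 2; E→slot 1; D skipped; B skipped; F skipped; A skipped.
2 of 6 scheduled.

2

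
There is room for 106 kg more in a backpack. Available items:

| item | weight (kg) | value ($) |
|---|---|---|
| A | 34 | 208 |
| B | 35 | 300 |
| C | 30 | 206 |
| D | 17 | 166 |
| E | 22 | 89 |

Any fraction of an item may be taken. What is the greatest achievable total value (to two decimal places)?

Sort by value per unit weight and fill in that order.
Order: D (166/17=9.76) > B (300/35=8.57) > C (206/30=6.87) > A (208/34=6.12) > E (89/22=4.05)
Fill: take D (17 @ 166) → take B (35 @ 300) → take C (30 @ 206) → take 24/34 of A → 146.82; 106/106 used.
Total value = 818.82

818.82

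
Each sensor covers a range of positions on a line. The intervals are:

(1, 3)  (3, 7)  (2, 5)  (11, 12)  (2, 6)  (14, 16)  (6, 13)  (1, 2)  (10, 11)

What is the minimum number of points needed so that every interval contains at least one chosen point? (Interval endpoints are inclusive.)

Process intervals by earliest right end; each time one isn't hit yet, stab at its right endpoint.
Sorted: [1,2] [1,3] [2,5] [2,6] [3,7] [10,11] [11,12] [6,13] [14,16]
{[1,2],[1,3],[2,5],[2,6]} hit by 2; {[3,7]} hit by 7; {[10,11],[11,12],[6,13]} hit by 11; {[14,16]} hit by 16.
Points: 2, 7, 11, 16 (4 total).

4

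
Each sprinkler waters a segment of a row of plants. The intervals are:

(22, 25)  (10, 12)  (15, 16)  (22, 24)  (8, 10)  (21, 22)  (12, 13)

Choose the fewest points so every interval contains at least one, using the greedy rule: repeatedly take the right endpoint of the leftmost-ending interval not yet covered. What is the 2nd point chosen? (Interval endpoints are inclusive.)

13

Sort by right endpoint; whenever an interval is uncovered, place a point at its right end.
Sorted: [8,10] [10,12] [12,13] [15,16] [21,22] [22,24] [22,25]
{[8,10],[10,12]} hit by 10; {[12,13]} hit by 13; {[15,16]} hit by 16; {[21,22],[22,24],[22,25]} hit by 22.
Points: 10, 13, 16, 22 (4 total).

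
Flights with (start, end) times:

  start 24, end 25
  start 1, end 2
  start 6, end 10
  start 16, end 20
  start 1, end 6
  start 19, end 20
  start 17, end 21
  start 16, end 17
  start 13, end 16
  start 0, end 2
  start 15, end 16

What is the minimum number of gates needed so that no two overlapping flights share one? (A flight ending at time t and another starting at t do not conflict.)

Count concurrent intervals with a sweep; the peak is the room count.
Events (time:±→running): 0:+→1 1:+→2 1:+→3 … peak 3.

3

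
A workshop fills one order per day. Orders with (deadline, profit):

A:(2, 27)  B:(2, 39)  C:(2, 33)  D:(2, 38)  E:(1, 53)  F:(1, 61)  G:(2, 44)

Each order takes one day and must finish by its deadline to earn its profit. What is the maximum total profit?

Take jobs in profit order; each goes to the latest open slot no later than its deadline.
Profit order: F=61 E=53 G=44 B=39 D=38 C=33 A=27
Assign: F→slot 1, E skipped, G→slot 2, B skipped, D skipped, C skipped, A skipped.
Slots: [1:F] [2:G]
Profit = 61 + 44 = 105

105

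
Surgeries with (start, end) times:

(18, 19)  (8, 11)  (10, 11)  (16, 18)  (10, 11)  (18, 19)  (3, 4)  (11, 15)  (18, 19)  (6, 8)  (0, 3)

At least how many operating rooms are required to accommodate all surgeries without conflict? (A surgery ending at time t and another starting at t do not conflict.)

3

Count concurrent intervals with a sweep; the peak is the room count.
starts: [0, 3, 6, 8, 10, 10, 11, 16, 18, 18, 18]
ends:   [3, 4, 8, 11, 11, 11, 15, 18, 19, 19, 19]
s0→1 e3→0 s3→1 e4→0 s6→1 e8→0 s8→1 s10→2 s10→3  — peak 3.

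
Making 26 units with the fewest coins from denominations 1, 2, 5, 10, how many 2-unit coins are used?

Use the largest denomination that fits, subtract, and repeat.
26 = 2×10 + 1×5 + 1×1
Count of 2: 0

0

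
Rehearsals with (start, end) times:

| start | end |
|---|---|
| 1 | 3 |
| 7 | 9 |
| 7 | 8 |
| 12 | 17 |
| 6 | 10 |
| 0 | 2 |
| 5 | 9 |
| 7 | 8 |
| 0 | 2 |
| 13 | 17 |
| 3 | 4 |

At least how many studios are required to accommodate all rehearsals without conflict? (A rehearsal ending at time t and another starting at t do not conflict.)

5

Count concurrent intervals with a sweep; the peak is the room count.
Events (time:±→running): 0:+→1 0:+→2 1:+→3 2:-→2 2:-→1 3:-→0 3:+→1 4:-→0 5:+→1 6:+→2 7:+→3 7:+→4 7:+→5 … peak 5.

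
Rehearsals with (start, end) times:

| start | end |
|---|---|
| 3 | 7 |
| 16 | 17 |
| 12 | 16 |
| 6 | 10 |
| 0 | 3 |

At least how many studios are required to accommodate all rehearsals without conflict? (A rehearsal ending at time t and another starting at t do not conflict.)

2

starts: [0, 3, 6, 12, 16]
ends:   [3, 7, 10, 16, 17]
s0→1 e3→0 s3→1 s6→2  — peak 2.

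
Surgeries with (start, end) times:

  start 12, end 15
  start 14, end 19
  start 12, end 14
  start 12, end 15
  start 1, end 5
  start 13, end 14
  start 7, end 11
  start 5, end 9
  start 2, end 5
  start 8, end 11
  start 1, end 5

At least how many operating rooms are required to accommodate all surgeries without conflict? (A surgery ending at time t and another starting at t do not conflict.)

The answer is the maximum number of intervals overlapping at any instant.
starts: [1, 1, 2, 5, 7, 8, 12, 12, 12, 13, 14]
ends:   [5, 5, 5, 9, 11, 11, 14, 14, 15, 15, 19]
s1→1 s1→2 s2→3 e5→2 e5→1 e5→0 s5→1 s7→2 s8→3 e9→2 e11→1 e11→0 s12→1 s12→2 s12→3 s13→4  — peak 4.

4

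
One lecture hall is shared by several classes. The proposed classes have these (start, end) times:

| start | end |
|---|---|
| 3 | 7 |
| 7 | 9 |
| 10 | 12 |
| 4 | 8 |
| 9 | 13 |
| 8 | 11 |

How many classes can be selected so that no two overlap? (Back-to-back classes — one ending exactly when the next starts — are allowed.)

3

Greedy by earliest finish: after sorting by end time, pick each interval compatible with the last pick.
Sorted by end: (3,7)  (4,8)  (7,9)  (8,11)  (10,12)  (9,13)
take (3,7); take (7,9); skip (8,11); take (10,12).
Selected 3 classes.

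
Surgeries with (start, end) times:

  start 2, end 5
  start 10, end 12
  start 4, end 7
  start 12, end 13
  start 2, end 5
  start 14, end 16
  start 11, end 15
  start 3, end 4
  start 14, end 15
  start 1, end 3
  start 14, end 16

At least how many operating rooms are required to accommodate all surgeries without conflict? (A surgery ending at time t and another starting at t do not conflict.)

4

The answer is the maximum number of intervals overlapping at any instant.
starts: [1, 2, 2, 3, 4, 10, 11, 12, 14, 14, 14]
ends:   [3, 4, 5, 5, 7, 12, 13, 15, 15, 16, 16]
s1→1 s2→2 s2→3 e3→2 s3→3 e4→2 s4→3 e5→2 e5→1 e7→0 s10→1 s11→2 e12→1 s12→2 e13→1 s14→2 s14→3 s14→4  — peak 4.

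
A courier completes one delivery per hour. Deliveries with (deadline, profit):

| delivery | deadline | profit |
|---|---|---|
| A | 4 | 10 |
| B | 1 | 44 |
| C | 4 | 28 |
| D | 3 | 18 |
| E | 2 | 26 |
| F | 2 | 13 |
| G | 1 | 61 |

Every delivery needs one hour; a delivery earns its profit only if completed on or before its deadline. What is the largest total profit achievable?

133

By profit: G(d1,61), B(d1,44), C(d4,28), E(d2,26), D(d3,18), F(d2,13), A(d4,10)
G→slot 1; B skipped; C→slot 4; E→slot 2; D→slot 3; F skipped; A skipped.
Profit = 61 + 26 + 18 + 28 = 133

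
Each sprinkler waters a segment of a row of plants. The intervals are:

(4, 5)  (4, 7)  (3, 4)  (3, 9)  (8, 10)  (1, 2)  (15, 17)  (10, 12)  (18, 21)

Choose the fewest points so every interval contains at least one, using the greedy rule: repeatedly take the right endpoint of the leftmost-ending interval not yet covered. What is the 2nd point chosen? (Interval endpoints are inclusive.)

By right end: [1,2]  [3,4]  [4,5]  [4,7]  [3,9]  [8,10]  [10,12]  [15,17]  [18,21]
[1,2] uncovered → point at 2; [3,4] uncovered → point at 4; [8,10] uncovered → point at 10; [15,17] uncovered → point at 17; [18,21] uncovered → point at 21.
Points: 2, 4, 10, 17, 21 (5 total).

4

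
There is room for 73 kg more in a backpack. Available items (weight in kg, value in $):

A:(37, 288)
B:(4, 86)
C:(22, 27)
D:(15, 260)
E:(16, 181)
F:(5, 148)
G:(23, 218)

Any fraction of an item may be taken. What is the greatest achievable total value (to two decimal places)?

Ratios (sorted): F 29.60, B 21.50, D 17.33, E 11.31, G 9.48, A 7.78, C 1.23
take F (5 @ 148); take B (4 @ 86); take D (15 @ 260); take E (16 @ 181); take G (23 @ 218); take 10/37 of A → 77.84. Capacity used 73/73.
Total value = 970.84

970.84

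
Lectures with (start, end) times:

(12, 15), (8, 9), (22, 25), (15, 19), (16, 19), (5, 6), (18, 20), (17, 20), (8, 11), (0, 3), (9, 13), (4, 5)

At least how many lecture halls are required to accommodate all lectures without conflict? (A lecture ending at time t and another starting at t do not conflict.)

4

starts: [0, 4, 5, 8, 8, 9, 12, 15, 16, 17, 18, 22]
ends:   [3, 5, 6, 9, 11, 13, 15, 19, 19, 20, 20, 25]
s0→1 e3→0 s4→1 e5→0 s5→1 e6→0 s8→1 s8→2 e9→1 s9→2 e11→1 s12→2 e13→1 e15→0 s15→1 s16→2 s17→3 s18→4  — peak 4.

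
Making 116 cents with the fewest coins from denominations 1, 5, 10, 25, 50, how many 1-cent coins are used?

Greedy: take as many of the largest coin as possible, then repeat with the remainder.
116 − 2×50→16 − 1×10→6 − 1×5→1 − 1×1→0
Count of 1: 1

1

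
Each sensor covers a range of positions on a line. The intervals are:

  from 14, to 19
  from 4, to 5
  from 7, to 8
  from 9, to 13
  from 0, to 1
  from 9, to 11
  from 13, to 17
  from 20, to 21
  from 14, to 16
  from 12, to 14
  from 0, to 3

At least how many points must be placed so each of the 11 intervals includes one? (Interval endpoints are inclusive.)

6

By right end: [0,1]  [0,3]  [4,5]  [7,8]  [9,11]  [9,13]  [12,14]  [14,16]  [13,17]  [14,19]  [20,21]
[0,1] uncovered → point at 1; [4,5] uncovered → point at 5; [7,8] uncovered → point at 8; [9,11] uncovered → point at 11; [12,14] uncovered → point at 14; [20,21] uncovered → point at 21.
Points: 1, 5, 8, 11, 14, 21 (6 total).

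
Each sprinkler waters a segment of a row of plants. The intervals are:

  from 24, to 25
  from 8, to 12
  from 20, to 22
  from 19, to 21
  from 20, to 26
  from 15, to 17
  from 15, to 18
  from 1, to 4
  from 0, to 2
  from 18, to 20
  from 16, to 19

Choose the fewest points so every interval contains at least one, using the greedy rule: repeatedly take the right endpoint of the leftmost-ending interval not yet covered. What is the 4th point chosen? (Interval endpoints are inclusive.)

By right end: [0,2]  [1,4]  [8,12]  [15,17]  [15,18]  [16,19]  [18,20]  [19,21]  [20,22]  [24,25]  [20,26]
[0,2] uncovered → point at 2; [8,12] uncovered → point at 12; [15,17] uncovered → point at 17; [18,20] uncovered → point at 20; [24,25] uncovered → point at 25.
Points: 2, 12, 17, 20, 25 (5 total).

20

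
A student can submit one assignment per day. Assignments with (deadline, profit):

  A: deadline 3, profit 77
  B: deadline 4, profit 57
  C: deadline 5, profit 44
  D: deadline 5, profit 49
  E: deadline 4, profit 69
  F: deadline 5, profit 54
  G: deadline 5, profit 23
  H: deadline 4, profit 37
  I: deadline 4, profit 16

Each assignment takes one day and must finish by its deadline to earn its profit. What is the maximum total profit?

306

By profit: A(d3,77), E(d4,69), B(d4,57), F(d5,54), D(d5,49), C(d5,44), H(d4,37), G(d5,23), I(d4,16)
A→slot 3; E→slot 4; B→slot 2; F→slot 5; D→slot 1; C skipped; H skipped; G skipped; I skipped.
Profit = 49 + 57 + 77 + 69 + 54 = 306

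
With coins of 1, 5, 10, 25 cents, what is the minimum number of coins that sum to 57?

Use the largest denomination that fits, subtract, and repeat.
57 − 2×25→7 − 1×5→2 − 2×1→0
Total coins = 2 + 1 + 2 = 5

5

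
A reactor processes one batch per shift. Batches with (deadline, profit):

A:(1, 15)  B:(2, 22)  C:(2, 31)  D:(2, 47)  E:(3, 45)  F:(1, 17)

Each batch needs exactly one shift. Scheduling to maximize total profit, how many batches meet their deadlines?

Take jobs in profit order; each goes to the latest open slot no later than its deadline.
Profit order: D=47 E=45 C=31 B=22 F=17 A=15
Assign: D→slot 2, E→slot 3, C→slot 1, B skipped, F skipped, A skipped.
Slots: [1:C] [2:D] [3:E]
3 of 6 scheduled.

3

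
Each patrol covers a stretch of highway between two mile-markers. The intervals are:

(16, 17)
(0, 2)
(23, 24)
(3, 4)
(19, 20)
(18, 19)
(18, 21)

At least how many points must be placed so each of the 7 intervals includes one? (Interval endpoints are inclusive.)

5

By right end: [0,2]  [3,4]  [16,17]  [18,19]  [19,20]  [18,21]  [23,24]
[0,2] uncovered → point at 2; [3,4] uncovered → point at 4; [16,17] uncovered → point at 17; [18,19] uncovered → point at 19; [23,24] uncovered → point at 24.
Points: 2, 4, 17, 19, 24 (5 total).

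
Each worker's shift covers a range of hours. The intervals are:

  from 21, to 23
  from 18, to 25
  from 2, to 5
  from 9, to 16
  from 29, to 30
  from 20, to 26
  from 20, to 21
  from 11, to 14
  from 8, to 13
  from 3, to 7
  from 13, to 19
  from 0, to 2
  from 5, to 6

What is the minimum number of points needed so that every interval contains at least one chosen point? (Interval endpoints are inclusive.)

5

Sort by right endpoint; whenever an interval is uncovered, place a point at its right end.
Sorted: [0,2] [2,5] [5,6] [3,7] [8,13] [11,14] [9,16] [13,19] [20,21] [21,23] [18,25] [20,26] [29,30]
{[0,2],[2,5]} hit by 2; {[5,6],[3,7]} hit by 6; {[8,13],[11,14],[9,16],[13,19]} hit by 13; {[20,21],[21,23],[18,25],[20,26]} hit by 21; {[29,30]} hit by 30.
Points: 2, 6, 13, 21, 30 (5 total).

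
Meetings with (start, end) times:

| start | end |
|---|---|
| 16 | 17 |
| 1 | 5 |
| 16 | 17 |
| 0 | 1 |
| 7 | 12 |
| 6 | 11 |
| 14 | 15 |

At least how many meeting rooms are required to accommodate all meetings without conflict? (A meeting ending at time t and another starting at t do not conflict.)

2

starts: [0, 1, 6, 7, 14, 16, 16]
ends:   [1, 5, 11, 12, 15, 17, 17]
s0→1 e1→0 s1→1 e5→0 s6→1 s7→2  — peak 2.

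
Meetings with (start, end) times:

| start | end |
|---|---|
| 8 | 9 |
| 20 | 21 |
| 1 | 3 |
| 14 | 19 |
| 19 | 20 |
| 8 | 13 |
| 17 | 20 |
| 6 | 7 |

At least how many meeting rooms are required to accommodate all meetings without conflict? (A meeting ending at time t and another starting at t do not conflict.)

Count concurrent intervals with a sweep; the peak is the room count.
starts: [1, 6, 8, 8, 14, 17, 19, 20]
ends:   [3, 7, 9, 13, 19, 20, 20, 21]
s1→1 e3→0 s6→1 e7→0 s8→1 s8→2  — peak 2.

2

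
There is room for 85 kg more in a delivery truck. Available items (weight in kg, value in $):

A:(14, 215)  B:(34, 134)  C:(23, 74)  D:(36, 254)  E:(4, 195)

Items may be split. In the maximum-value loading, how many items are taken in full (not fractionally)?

Sort by value per unit weight and fill in that order.
Order: E (195/4=48.75) > A (215/14=15.36) > D (254/36=7.06) > B (134/34=3.94) > C (74/23=3.22)
Fill: take E (4 @ 195) → take A (14 @ 215) → take D (36 @ 254) → take 31/34 of B → 122.18; 85/85 used.
3 item(s) taken whole; one partial (take 31/34 of B).

3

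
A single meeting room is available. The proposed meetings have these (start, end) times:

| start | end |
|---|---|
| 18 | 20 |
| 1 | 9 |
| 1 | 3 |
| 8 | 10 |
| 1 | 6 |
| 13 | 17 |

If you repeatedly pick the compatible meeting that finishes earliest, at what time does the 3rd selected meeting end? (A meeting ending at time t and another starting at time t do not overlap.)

Sort by end time and greedily take each interval whose start is ≥ the last chosen end.
Sorted by end: (1,3)  (1,6)  (1,9)  (8,10)  (13,17)  (18,20)
take (1,3); take (8,10); take (13,17); take (18,20).
Selected: (1,3) (8,10) (13,17) (18,20)

17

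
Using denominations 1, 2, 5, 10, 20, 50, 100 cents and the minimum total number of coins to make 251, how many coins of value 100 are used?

2

251 − 2×100→51 − 1×50→1 − 1×1→0
Count of 100: 2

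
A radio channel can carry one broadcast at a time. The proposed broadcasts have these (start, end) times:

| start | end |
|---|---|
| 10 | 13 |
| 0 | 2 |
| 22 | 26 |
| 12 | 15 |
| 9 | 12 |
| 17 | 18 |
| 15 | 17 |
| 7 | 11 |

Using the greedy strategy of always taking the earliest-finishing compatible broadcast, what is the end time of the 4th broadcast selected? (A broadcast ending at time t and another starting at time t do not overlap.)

17

Greedy by earliest finish: after sorting by end time, pick each interval compatible with the last pick.
Sorted by end: (0,2)  (7,11)  (9,12)  (10,13)  (12,15)  (15,17)  (17,18)  (22,26)
take (0,2); take (7,11); take (12,15); take (15,17); take (17,18); take (22,26).
Selected: (0,2) (7,11) (12,15) (15,17) (17,18) (22,26)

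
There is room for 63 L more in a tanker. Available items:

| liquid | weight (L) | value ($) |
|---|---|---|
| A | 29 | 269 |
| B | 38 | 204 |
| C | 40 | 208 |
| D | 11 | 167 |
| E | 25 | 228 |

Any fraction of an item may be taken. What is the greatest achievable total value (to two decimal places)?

Greedy by value/weight ratio, highest first.
Ratios (sorted): D 15.18, A 9.28, E 9.12, B 5.37, C 5.20
take D (11 @ 167); take A (29 @ 269); take 23/25 of E → 209.76. Capacity used 63/63.
Total value = 645.76

645.76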